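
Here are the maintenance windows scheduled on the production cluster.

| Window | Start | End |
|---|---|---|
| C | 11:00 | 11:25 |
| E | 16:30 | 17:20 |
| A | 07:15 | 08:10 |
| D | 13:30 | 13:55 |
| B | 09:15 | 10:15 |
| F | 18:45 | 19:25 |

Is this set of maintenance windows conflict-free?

Check each pair: they overlap iff neither finishes before the other starts.
Sorted by start: A, B, C, D, E, F.
B starts after A ends — done with A.
C starts after B ends — done with B.
D starts after C ends — done with C.
E starts after D ends — done with D.
F starts after E ends.
Every pair is clear; the schedule has no overlaps.

Yes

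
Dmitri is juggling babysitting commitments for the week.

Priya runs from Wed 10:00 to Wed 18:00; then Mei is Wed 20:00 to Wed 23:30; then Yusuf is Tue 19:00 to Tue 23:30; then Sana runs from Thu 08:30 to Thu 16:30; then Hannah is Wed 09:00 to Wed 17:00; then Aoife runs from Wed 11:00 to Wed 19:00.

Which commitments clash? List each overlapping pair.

Sorted by start: Yusuf, Hannah, Priya, Aoife, Mei, Sana.
Hannah starts after Yusuf ends — done with Yusuf.
Priya starts before Hannah ends → Hannah and Priya overlap.
Aoife starts before Hannah ends → Hannah and Aoife overlap.
Mei starts after Hannah ends — done with Hannah.
Aoife starts before Priya ends → Priya and Aoife overlap.
Mei starts after Priya ends — done with Priya.
Mei starts after Aoife ends — done with Aoife.
Sana starts after Mei ends.

Aoife & Hannah, Aoife & Priya, Hannah & Priya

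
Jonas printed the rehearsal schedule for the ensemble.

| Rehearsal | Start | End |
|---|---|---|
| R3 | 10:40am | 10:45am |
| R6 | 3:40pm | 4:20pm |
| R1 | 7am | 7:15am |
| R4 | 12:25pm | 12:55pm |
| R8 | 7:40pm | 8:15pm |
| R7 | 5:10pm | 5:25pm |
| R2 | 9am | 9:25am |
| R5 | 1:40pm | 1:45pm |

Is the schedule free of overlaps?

Yes

Sorted by start: R1, R2, R3, R4, R5, R6, R7, R8.
R2 starts after R1 ends, so nothing later overlaps R1 either.
R3 starts after R2 ends, so nothing later overlaps R2 either.
R4 starts after R3 ends, so nothing later overlaps R3 either.
R5 starts after R4 ends, so nothing later overlaps R4 either.
R6 starts after R5 ends, so nothing later overlaps R5 either.
R7 starts after R6 ends, so nothing later overlaps R6 either.
R8 starts after R7 ends.
Every pair is clear; the schedule has no overlaps.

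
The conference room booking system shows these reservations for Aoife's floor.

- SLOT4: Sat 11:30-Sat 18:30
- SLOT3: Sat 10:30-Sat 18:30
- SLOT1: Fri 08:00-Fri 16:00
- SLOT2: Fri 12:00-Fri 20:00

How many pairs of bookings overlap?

2

Sorted by start: SLOT1, SLOT2, SLOT3, SLOT4.
SLOT2 starts before SLOT1 ends → SLOT1 and SLOT2 overlap.
SLOT3 starts after SLOT1 ends — done with SLOT1.
SLOT3 starts after SLOT2 ends — done with SLOT2.
SLOT4 starts before SLOT3 ends → SLOT3 and SLOT4 overlap.
Overlapping pairs: SLOT1 & SLOT2, SLOT3 & SLOT4 — 2 in total.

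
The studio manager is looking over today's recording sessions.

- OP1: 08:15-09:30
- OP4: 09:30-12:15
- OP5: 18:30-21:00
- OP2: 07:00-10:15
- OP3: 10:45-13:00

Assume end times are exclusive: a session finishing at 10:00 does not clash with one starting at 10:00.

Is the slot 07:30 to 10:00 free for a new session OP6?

No — it overlaps OP1, OP2, OP4

OP2: starts 07:00 before OP6 ends 10:00, and ends 10:15 after OP6 starts 07:30 → overlap.
OP1: starts 08:15 before OP6 ends 10:00, and ends 09:30 after OP6 starts 07:30 → overlap.
OP4: starts 09:30 before OP6 ends 10:00, and ends 12:15 after OP6 starts 07:30 → overlap.
OP3: starts 10:45 at or after OP6 ends 10:00 → clear.
OP5: starts 18:30 at or after OP6 ends 10:00 → clear.
OP6 overlaps OP1, OP2, OP4.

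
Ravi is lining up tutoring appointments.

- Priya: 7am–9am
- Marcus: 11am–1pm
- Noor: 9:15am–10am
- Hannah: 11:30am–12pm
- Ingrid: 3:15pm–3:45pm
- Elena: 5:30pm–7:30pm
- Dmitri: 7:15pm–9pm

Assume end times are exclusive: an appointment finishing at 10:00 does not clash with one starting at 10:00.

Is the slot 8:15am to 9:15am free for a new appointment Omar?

Priya: starts 7am before Omar ends 9:15am, and ends 9am after Omar starts 8:15am → overlap.
Noor: starts 9:15am at or after Omar ends 9:15am → clear.
Marcus: starts 11am at or after Omar ends 9:15am → clear.
Hannah: starts 11:30am at or after Omar ends 9:15am → clear.
Ingrid: starts 3:15pm at or after Omar ends 9:15am → clear.
Elena: starts 5:30pm at or after Omar ends 9:15am → clear.
Dmitri: starts 7:15pm at or after Omar ends 9:15am → clear.
Omar overlaps Priya.

No — it overlaps Priya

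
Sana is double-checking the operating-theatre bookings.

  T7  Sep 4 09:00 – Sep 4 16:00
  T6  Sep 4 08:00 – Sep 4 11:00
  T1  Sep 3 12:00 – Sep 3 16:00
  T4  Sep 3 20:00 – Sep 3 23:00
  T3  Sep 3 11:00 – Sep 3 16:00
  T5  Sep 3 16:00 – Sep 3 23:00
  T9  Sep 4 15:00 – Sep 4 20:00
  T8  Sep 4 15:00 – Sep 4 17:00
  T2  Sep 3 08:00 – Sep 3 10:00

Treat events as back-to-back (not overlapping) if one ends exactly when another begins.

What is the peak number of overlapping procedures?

3

Walk through starts and ends in time order (an end at T is processed before a start at T):
Sep 3 08:00 start T2 → 1
Sep 3 10:00 end T2 → 0
Sep 3 11:00 start T3 → 1
Sep 3 12:00 start T1 → 2
Sep 3 16:00 end T1 → 1
Sep 3 16:00 end T3 → 0
Sep 3 16:00 start T5 → 1
Sep 3 20:00 start T4 → 2
Sep 3 23:00 end T4 → 1
Sep 3 23:00 end T5 → 0
Sep 4 08:00 start T6 → 1
Sep 4 09:00 start T7 → 2
Sep 4 11:00 end T6 → 1
Sep 4 15:00 start T8 → 2
Sep 4 15:00 start T9 → 3
Sep 4 16:00 end T7 → 2
Sep 4 17:00 end T8 → 1
Sep 4 20:00 end T9 → 0
Peak is 3, at Sep 4 15:00 (T7, T8, T9).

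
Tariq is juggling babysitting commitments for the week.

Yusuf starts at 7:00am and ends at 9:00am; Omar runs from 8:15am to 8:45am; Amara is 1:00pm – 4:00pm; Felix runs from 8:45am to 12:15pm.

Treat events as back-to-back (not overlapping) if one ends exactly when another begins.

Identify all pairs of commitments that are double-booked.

Felix & Yusuf, Omar & Yusuf

Sorted by start: Yusuf, Omar, Felix, Amara.
Omar starts before Yusuf ends → Yusuf and Omar overlap.
Felix starts before Yusuf ends → Yusuf and Felix overlap.
Amara starts after Yusuf ends.
Felix starts exactly when Omar ends (back-to-back, no overlap); Omar is clear from here.
Amara starts after Felix ends.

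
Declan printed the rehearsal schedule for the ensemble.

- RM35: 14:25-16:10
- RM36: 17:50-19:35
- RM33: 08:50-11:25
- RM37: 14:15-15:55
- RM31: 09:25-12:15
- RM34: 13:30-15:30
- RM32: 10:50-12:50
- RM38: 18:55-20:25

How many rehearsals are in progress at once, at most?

3

Sort all start/end points and keep a running count:
08:50 start RM33 → 1
09:25 start RM31 → 2
10:50 start RM32 → 3
11:25 end RM33 → 2
12:15 end RM31 → 1
12:50 end RM32 → 0
13:30 start RM34 → 1
14:15 start RM37 → 2
14:25 start RM35 → 3
15:30 end RM34 → 2
15:55 end RM37 → 1
16:10 end RM35 → 0
17:50 start RM36 → 1
18:55 start RM38 → 2
19:35 end RM36 → 1
20:25 end RM38 → 0
Peak is 3, at 10:50 (RM31, RM32, RM33).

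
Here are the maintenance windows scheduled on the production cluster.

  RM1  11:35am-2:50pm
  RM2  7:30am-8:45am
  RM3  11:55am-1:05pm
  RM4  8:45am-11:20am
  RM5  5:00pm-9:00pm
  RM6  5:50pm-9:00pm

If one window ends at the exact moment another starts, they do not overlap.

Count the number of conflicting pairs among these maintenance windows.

Sorted by start: RM2, RM4, RM1, RM3, RM5, RM6.
RM4 starts exactly when RM2 ends (back-to-back, no overlap); RM2 is clear from here.
RM1 starts after RM4 ends; RM4 is clear from here.
RM3 starts before RM1 ends → RM1 and RM3 overlap.
RM5 starts after RM1 ends; RM1 is clear from here.
RM5 starts after RM3 ends; RM3 is clear from here.
RM6 starts before RM5 ends → RM5 and RM6 overlap.
Overlapping pairs: RM1 & RM3, RM5 & RM6 — 2 in total.

2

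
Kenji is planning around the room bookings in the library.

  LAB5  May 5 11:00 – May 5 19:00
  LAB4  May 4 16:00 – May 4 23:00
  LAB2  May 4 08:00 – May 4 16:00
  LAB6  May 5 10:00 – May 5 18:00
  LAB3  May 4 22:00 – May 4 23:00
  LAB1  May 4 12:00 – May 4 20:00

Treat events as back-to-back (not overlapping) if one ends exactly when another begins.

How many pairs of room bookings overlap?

Sorted by start: LAB2, LAB1, LAB4, LAB3, LAB6, LAB5.
LAB1 starts before LAB2 ends → LAB2 and LAB1 overlap.
LAB4 starts exactly when LAB2 ends (back-to-back, no overlap), so nothing later overlaps LAB2 either.
LAB4 starts before LAB1 ends → LAB1 and LAB4 overlap.
LAB3 starts after LAB1 ends, so nothing later overlaps LAB1 either.
LAB3 starts before LAB4 ends → LAB4 and LAB3 overlap.
LAB6 starts after LAB4 ends, so nothing later overlaps LAB4 either.
LAB6 starts after LAB3 ends, so nothing later overlaps LAB3 either.
LAB5 starts before LAB6 ends → LAB6 and LAB5 overlap.
Overlapping pairs: LAB1 & LAB2, LAB1 & LAB4, LAB3 & LAB4, LAB5 & LAB6 — 4 in total.

4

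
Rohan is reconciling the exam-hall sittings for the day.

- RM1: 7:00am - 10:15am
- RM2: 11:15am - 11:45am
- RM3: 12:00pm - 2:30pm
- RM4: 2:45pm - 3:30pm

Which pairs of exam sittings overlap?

no overlapping pairs

Two intervals overlap when each starts before the other ends.
Sorted by start: RM1, RM2, RM3, RM4.
RM2 starts after RM1 ends — done with RM1.
RM3 starts after RM2 ends — done with RM2.
RM4 starts after RM3 ends.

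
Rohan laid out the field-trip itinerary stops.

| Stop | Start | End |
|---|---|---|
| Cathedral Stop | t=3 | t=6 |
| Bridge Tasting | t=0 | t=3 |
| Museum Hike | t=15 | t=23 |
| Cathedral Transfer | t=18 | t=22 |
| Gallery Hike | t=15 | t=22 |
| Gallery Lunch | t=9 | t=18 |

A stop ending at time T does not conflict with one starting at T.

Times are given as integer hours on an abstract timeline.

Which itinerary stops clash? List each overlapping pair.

Sorted by start: Bridge Tasting, Cathedral Stop, Gallery Lunch, Gallery Hike, Museum Hike, Cathedral Transfer.
Cathedral Stop starts exactly when Bridge Tasting ends (back-to-back, no overlap), so nothing later overlaps Bridge Tasting either.
Gallery Lunch starts after Cathedral Stop ends, so nothing later overlaps Cathedral Stop either.
Gallery Hike starts before Gallery Lunch ends → Gallery Lunch and Gallery Hike overlap.
Museum Hike starts before Gallery Lunch ends → Gallery Lunch and Museum Hike overlap.
Cathedral Transfer starts exactly when Gallery Lunch ends (back-to-back, no overlap).
Museum Hike starts before Gallery Hike ends → Gallery Hike and Museum Hike overlap.
Cathedral Transfer starts before Gallery Hike ends → Gallery Hike and Cathedral Transfer overlap.
Cathedral Transfer starts before Museum Hike ends → Museum Hike and Cathedral Transfer overlap.

Cathedral Transfer & Gallery Hike, Cathedral Transfer & Museum Hike, Gallery Hike & Gallery Lunch, Gallery Hike & Museum Hike, Gallery Lunch & Museum Hike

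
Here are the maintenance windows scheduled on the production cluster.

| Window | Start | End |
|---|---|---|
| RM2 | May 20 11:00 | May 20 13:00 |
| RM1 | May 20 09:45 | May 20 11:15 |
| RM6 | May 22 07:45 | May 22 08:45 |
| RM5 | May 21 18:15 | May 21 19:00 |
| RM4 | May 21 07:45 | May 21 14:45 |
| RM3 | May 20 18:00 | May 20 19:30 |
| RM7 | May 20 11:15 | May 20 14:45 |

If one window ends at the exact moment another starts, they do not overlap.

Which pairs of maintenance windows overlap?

RM1 & RM2, RM2 & RM7

Sorted by start: RM1, RM2, RM7, RM3, RM4, RM5, RM6.
RM2 starts before RM1 ends → RM1 and RM2 overlap.
RM7 starts exactly when RM1 ends (back-to-back, no overlap), so nothing later overlaps RM1 either.
RM7 starts before RM2 ends → RM2 and RM7 overlap.
RM3 starts after RM2 ends, so nothing later overlaps RM2 either.
RM3 starts after RM7 ends, so nothing later overlaps RM7 either.
RM4 starts after RM3 ends, so nothing later overlaps RM3 either.
RM5 starts after RM4 ends, so nothing later overlaps RM4 either.
RM6 starts after RM5 ends.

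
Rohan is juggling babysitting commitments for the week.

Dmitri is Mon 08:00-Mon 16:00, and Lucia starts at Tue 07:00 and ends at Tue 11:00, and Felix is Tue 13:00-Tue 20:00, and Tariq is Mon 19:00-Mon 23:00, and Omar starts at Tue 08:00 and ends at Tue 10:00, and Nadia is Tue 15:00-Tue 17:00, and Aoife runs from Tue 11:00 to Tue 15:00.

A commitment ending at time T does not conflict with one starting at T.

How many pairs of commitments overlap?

3

Two intervals overlap when each starts before the other ends.
Sorted by start: Dmitri, Tariq, Lucia, Omar, Aoife, Felix, Nadia.
Tariq starts after Dmitri ends, so nothing later overlaps Dmitri either.
Lucia starts after Tariq ends, so nothing later overlaps Tariq either.
Omar starts before Lucia ends → Lucia and Omar overlap.
Aoife starts exactly when Lucia ends (back-to-back, no overlap), so nothing later overlaps Lucia either.
Aoife starts after Omar ends, so nothing later overlaps Omar either.
Felix starts before Aoife ends → Aoife and Felix overlap.
Nadia starts exactly when Aoife ends (back-to-back, no overlap).
Nadia starts before Felix ends → Felix and Nadia overlap.
Overlapping pairs: Aoife & Felix, Felix & Nadia, Lucia & Omar — 3 in total.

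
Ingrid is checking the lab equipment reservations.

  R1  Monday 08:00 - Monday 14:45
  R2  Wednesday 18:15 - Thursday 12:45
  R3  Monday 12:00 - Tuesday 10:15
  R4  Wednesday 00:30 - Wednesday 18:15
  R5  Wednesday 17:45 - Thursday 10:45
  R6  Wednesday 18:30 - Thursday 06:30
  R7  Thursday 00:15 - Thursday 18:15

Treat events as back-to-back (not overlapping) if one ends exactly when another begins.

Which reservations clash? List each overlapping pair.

R1 & R3, R2 & R5, R2 & R6, R2 & R7, R4 & R5, R5 & R6, R5 & R7, R6 & R7

Sorted by start: R1, R3, R4, R5, R2, R6, R7.
R3 starts before R1 ends → R1 and R3 overlap.
R4 starts after R1 ends, so R1 has no further overlaps.
R4 starts after R3 ends, so R3 has no further overlaps.
R5 starts before R4 ends → R4 and R5 overlap.
R2 starts exactly when R4 ends (back-to-back, no overlap), so R4 has no further overlaps.
R2 starts before R5 ends → R5 and R2 overlap.
R6 starts before R5 ends → R5 and R6 overlap.
R7 starts before R5 ends → R5 and R7 overlap.
R6 starts before R2 ends → R2 and R6 overlap.
R7 starts before R2 ends → R2 and R7 overlap.
R7 starts before R6 ends → R6 and R7 overlap.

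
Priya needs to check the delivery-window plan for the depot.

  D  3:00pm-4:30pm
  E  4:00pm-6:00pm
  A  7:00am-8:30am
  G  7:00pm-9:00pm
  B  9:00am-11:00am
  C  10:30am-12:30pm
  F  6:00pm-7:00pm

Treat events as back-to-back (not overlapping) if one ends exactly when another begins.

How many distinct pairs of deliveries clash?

Two intervals overlap when each starts before the other ends.
Sorted by start: A, B, C, D, E, F, G.
B starts after A ends, so nothing later overlaps A either.
C starts before B ends → B and C overlap.
D starts after B ends, so nothing later overlaps B either.
D starts after C ends, so nothing later overlaps C either.
E starts before D ends → D and E overlap.
F starts after D ends, so nothing later overlaps D either.
F starts exactly when E ends (back-to-back, no overlap), so nothing later overlaps E either.
G starts exactly when F ends (back-to-back, no overlap).
Overlapping pairs: B & C, D & E — 2 in total.

2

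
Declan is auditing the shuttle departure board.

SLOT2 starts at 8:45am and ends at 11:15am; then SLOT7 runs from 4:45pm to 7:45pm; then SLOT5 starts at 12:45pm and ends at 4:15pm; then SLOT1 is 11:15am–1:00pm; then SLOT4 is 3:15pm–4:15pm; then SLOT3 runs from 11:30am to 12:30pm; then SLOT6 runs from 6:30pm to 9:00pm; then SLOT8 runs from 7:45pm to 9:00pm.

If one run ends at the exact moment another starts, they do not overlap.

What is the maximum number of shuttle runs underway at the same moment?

2

Walk through starts and ends in time order (an end at T is processed before a start at T):
8:45am start SLOT2 → 1
11:15am end SLOT2 → 0
11:15am start SLOT1 → 1
11:30am start SLOT3 → 2
12:30pm end SLOT3 → 1
12:45pm start SLOT5 → 2
1:00pm end SLOT1 → 1
3:15pm start SLOT4 → 2
4:15pm end SLOT4 → 1
4:15pm end SLOT5 → 0
4:45pm start SLOT7 → 1
6:30pm start SLOT6 → 2
7:45pm end SLOT7 → 1
7:45pm start SLOT8 → 2
9:00pm end SLOT6 → 1
9:00pm end SLOT8 → 0
Peak is 2, at 11:30am (SLOT1, SLOT3).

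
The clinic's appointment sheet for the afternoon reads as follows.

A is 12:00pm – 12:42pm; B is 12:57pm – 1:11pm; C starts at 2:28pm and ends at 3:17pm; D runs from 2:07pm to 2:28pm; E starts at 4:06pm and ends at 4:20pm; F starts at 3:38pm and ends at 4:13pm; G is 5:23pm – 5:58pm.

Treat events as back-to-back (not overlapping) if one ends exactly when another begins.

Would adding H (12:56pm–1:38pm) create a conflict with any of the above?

Yes — it overlaps B

A: ends 12:42pm at or before H starts 12:56pm → clear.
B: starts 12:57pm before H ends 1:38pm, and ends 1:11pm after H starts 12:56pm → overlap.
D: starts 2:07pm at or after H ends 1:38pm → clear.
C: starts 2:28pm at or after H ends 1:38pm → clear.
F: starts 3:38pm at or after H ends 1:38pm → clear.
E: starts 4:06pm at or after H ends 1:38pm → clear.
G: starts 5:23pm at or after H ends 1:38pm → clear.
H overlaps B.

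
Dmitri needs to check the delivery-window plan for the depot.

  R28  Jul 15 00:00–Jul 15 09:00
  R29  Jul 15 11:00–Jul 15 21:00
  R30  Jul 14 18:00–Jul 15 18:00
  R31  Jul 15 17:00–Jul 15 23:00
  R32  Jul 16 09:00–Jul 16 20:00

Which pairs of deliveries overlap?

Check each pair: they overlap iff neither finishes before the other starts.
Sorted by start: R30, R28, R29, R31, R32.
R28 starts before R30 ends → R30 and R28 overlap.
R29 starts before R30 ends → R30 and R29 overlap.
R31 starts before R30 ends → R30 and R31 overlap.
R32 starts after R30 ends.
R29 starts after R28 ends; R28 is clear from here.
R31 starts before R29 ends → R29 and R31 overlap.
R32 starts after R29 ends.
R32 starts after R31 ends.

R28 & R30, R29 & R30, R29 & R31, R30 & R31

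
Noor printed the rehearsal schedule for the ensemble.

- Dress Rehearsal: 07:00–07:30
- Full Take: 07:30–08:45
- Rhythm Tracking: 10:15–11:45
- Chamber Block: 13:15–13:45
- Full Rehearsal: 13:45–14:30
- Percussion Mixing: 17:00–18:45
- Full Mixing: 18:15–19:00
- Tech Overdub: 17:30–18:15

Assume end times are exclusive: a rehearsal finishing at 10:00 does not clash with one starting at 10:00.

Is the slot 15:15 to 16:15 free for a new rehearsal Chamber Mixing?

Yes — the slot is free

Dress Rehearsal: ends 07:30 at or before Chamber Mixing starts 15:15 → clear.
Full Take: ends 08:45 at or before Chamber Mixing starts 15:15 → clear.
Rhythm Tracking: ends 11:45 at or before Chamber Mixing starts 15:15 → clear.
Chamber Block: ends 13:45 at or before Chamber Mixing starts 15:15 → clear.
Full Rehearsal: ends 14:30 at or before Chamber Mixing starts 15:15 → clear.
Percussion Mixing: starts 17:00 at or after Chamber Mixing ends 16:15 → clear.
Tech Overdub: starts 17:30 at or after Chamber Mixing ends 16:15 → clear.
Full Mixing: starts 18:15 at or after Chamber Mixing ends 16:15 → clear.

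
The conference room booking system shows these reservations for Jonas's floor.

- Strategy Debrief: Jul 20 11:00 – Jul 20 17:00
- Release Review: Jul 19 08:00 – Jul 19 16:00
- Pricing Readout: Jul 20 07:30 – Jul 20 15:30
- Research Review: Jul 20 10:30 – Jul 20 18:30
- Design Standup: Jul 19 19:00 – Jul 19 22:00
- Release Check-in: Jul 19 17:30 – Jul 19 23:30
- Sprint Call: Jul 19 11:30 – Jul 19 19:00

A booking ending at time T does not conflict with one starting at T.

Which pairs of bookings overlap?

Sorted by start: Release Review, Sprint Call, Release Check-in, Design Standup, Pricing Readout, Research Review, Strategy Debrief.
Sprint Call starts before Release Review ends → Release Review and Sprint Call overlap.
Release Check-in starts after Release Review ends, so Release Review has no further overlaps.
Release Check-in starts before Sprint Call ends → Sprint Call and Release Check-in overlap.
Design Standup starts exactly when Sprint Call ends (back-to-back, no overlap), so Sprint Call has no further overlaps.
Design Standup starts before Release Check-in ends → Release Check-in and Design Standup overlap.
Pricing Readout starts after Release Check-in ends, so Release Check-in has no further overlaps.
Pricing Readout starts after Design Standup ends, so Design Standup has no further overlaps.
Research Review starts before Pricing Readout ends → Pricing Readout and Research Review overlap.
Strategy Debrief starts before Pricing Readout ends → Pricing Readout and Strategy Debrief overlap.
Strategy Debrief starts before Research Review ends → Research Review and Strategy Debrief overlap.

Design Standup & Release Check-in, Pricing Readout & Research Review, Pricing Readout & Strategy Debrief, Release Check-in & Sprint Call, Release Review & Sprint Call, Research Review & Strategy Debrief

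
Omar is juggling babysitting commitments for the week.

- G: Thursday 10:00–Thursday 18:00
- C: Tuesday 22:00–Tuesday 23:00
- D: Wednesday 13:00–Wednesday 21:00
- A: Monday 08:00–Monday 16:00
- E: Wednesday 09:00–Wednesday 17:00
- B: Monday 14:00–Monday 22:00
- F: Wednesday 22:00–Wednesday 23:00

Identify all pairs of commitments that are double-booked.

Check each pair: they overlap iff neither finishes before the other starts.
Sorted by start: A, B, C, E, D, F, G.
B starts before A ends → A and B overlap.
C starts after A ends, so A has no further overlaps.
C starts after B ends, so B has no further overlaps.
E starts after C ends, so C has no further overlaps.
D starts before E ends → E and D overlap.
F starts after E ends, so E has no further overlaps.
F starts after D ends, so D has no further overlaps.
G starts after F ends.

A & B, D & E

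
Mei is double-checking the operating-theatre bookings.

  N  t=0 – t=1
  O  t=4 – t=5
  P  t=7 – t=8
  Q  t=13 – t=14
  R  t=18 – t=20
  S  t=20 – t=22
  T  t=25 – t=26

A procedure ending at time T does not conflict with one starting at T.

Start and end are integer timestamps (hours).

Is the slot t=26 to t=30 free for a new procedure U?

Yes — the slot is free

N: ends t=1 at or before U starts t=26 → clear.
O: ends t=5 at or before U starts t=26 → clear.
P: ends t=8 at or before U starts t=26 → clear.
Q: ends t=14 at or before U starts t=26 → clear.
R: ends t=20 at or before U starts t=26 → clear.
S: ends t=22 at or before U starts t=26 → clear.
T: ends t=26 at or before U starts t=26 → clear.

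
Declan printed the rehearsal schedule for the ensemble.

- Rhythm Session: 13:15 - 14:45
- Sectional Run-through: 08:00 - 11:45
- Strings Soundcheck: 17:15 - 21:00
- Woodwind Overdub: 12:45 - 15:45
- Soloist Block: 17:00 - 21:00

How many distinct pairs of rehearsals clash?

2

Check each pair: they overlap iff neither finishes before the other starts.
Sorted by start: Sectional Run-through, Woodwind Overdub, Rhythm Session, Soloist Block, Strings Soundcheck.
Woodwind Overdub starts after Sectional Run-through ends — done with Sectional Run-through.
Rhythm Session starts before Woodwind Overdub ends → Woodwind Overdub and Rhythm Session overlap.
Soloist Block starts after Woodwind Overdub ends — done with Woodwind Overdub.
Soloist Block starts after Rhythm Session ends — done with Rhythm Session.
Strings Soundcheck starts before Soloist Block ends → Soloist Block and Strings Soundcheck overlap.
Overlapping pairs: Rhythm Session & Woodwind Overdub, Soloist Block & Strings Soundcheck — 2 in total.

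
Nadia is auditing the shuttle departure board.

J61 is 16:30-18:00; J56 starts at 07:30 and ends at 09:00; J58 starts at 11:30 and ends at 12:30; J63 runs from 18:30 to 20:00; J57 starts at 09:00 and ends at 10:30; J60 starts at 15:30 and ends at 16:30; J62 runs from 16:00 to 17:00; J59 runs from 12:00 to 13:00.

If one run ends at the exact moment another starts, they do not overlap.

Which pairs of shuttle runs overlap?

J58 & J59, J60 & J62, J61 & J62

Sorted by start: J56, J57, J58, J59, J60, J62, J61, J63.
J57 starts exactly when J56 ends (back-to-back, no overlap), so nothing later overlaps J56 either.
J58 starts after J57 ends, so nothing later overlaps J57 either.
J59 starts before J58 ends → J58 and J59 overlap.
J60 starts after J58 ends, so nothing later overlaps J58 either.
J60 starts after J59 ends, so nothing later overlaps J59 either.
J62 starts before J60 ends → J60 and J62 overlap.
J61 starts exactly when J60 ends (back-to-back, no overlap), so nothing later overlaps J60 either.
J61 starts before J62 ends → J62 and J61 overlap.
J63 starts after J62 ends.
J63 starts after J61 ends.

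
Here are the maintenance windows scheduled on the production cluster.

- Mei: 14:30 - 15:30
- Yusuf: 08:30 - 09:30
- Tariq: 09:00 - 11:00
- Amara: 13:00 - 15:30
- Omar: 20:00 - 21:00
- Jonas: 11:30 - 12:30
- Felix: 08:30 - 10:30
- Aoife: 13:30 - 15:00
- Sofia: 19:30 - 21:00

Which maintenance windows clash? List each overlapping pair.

Check each pair: they overlap iff neither finishes before the other starts.
Sorted by start: Felix, Yusuf, Tariq, Jonas, Amara, Aoife, Mei, Sofia, Omar.
Yusuf starts before Felix ends → Felix and Yusuf overlap.
Tariq starts before Felix ends → Felix and Tariq overlap.
Jonas starts after Felix ends, so Felix has no further overlaps.
Tariq starts before Yusuf ends → Yusuf and Tariq overlap.
Jonas starts after Yusuf ends, so Yusuf has no further overlaps.
Jonas starts after Tariq ends, so Tariq has no further overlaps.
Amara starts after Jonas ends, so Jonas has no further overlaps.
Aoife starts before Amara ends → Amara and Aoife overlap.
Mei starts before Amara ends → Amara and Mei overlap.
Sofia starts after Amara ends, so Amara has no further overlaps.
Mei starts before Aoife ends → Aoife and Mei overlap.
Sofia starts after Aoife ends, so Aoife has no further overlaps.
Sofia starts after Mei ends, so Mei has no further overlaps.
Omar starts before Sofia ends → Sofia and Omar overlap.

Amara & Aoife, Amara & Mei, Aoife & Mei, Felix & Tariq, Felix & Yusuf, Omar & Sofia, Tariq & Yusuf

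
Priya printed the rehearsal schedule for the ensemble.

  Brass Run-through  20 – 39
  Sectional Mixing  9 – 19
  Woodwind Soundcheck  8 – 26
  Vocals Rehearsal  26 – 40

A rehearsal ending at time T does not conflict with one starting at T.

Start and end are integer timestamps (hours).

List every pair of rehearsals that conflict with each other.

Brass Run-through & Vocals Rehearsal, Brass Run-through & Woodwind Soundcheck, Sectional Mixing & Woodwind Soundcheck

Sorted by start: Woodwind Soundcheck, Sectional Mixing, Brass Run-through, Vocals Rehearsal.
Sectional Mixing starts before Woodwind Soundcheck ends → Woodwind Soundcheck and Sectional Mixing overlap.
Brass Run-through starts before Woodwind Soundcheck ends → Woodwind Soundcheck and Brass Run-through overlap.
Vocals Rehearsal starts exactly when Woodwind Soundcheck ends (back-to-back, no overlap).
Brass Run-through starts after Sectional Mixing ends, so nothing later overlaps Sectional Mixing either.
Vocals Rehearsal starts before Brass Run-through ends → Brass Run-through and Vocals Rehearsal overlap.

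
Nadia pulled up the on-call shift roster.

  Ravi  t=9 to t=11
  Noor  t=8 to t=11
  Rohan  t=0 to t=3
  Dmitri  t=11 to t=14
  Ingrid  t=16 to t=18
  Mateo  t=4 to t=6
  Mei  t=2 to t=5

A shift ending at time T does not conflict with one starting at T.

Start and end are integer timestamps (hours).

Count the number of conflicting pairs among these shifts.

Sorted by start: Rohan, Mei, Mateo, Noor, Ravi, Dmitri, Ingrid.
Mei starts before Rohan ends → Rohan and Mei overlap.
Mateo starts after Rohan ends; Rohan is clear from here.
Mateo starts before Mei ends → Mei and Mateo overlap.
Noor starts after Mei ends; Mei is clear from here.
Noor starts after Mateo ends; Mateo is clear from here.
Ravi starts before Noor ends → Noor and Ravi overlap.
Dmitri starts exactly when Noor ends (back-to-back, no overlap); Noor is clear from here.
Dmitri starts exactly when Ravi ends (back-to-back, no overlap); Ravi is clear from here.
Ingrid starts after Dmitri ends.
Overlapping pairs: Mateo & Mei, Mei & Rohan, Noor & Ravi — 3 in total.

3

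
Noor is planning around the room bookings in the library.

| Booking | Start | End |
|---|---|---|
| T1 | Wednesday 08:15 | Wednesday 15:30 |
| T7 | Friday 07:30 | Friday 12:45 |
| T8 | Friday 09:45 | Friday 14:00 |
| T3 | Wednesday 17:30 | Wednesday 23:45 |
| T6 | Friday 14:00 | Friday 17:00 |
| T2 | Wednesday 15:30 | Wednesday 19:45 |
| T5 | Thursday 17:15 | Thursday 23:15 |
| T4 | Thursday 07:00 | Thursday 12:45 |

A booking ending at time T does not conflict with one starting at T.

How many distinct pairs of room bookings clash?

Sorted by start: T1, T2, T3, T4, T5, T7, T8, T6.
T2 starts exactly when T1 ends (back-to-back, no overlap), so nothing later overlaps T1 either.
T3 starts before T2 ends → T2 and T3 overlap.
T4 starts after T2 ends, so nothing later overlaps T2 either.
T4 starts after T3 ends, so nothing later overlaps T3 either.
T5 starts after T4 ends, so nothing later overlaps T4 either.
T7 starts after T5 ends, so nothing later overlaps T5 either.
T8 starts before T7 ends → T7 and T8 overlap.
T6 starts after T7 ends.
T6 starts exactly when T8 ends (back-to-back, no overlap).
Overlapping pairs: T2 & T3, T7 & T8 — 2 in total.

2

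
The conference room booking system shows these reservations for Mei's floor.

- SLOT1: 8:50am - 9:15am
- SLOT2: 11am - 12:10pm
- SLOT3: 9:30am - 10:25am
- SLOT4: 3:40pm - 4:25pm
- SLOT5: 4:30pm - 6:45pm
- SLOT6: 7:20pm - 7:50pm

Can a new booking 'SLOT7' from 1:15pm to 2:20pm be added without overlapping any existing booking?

SLOT1: ends 9:15am at or before SLOT7 starts 1:15pm → clear.
SLOT3: ends 10:25am at or before SLOT7 starts 1:15pm → clear.
SLOT2: ends 12:10pm at or before SLOT7 starts 1:15pm → clear.
SLOT4: starts 3:40pm at or after SLOT7 ends 2:20pm → clear.
SLOT5: starts 4:30pm at or after SLOT7 ends 2:20pm → clear.
SLOT6: starts 7:20pm at or after SLOT7 ends 2:20pm → clear.

Yes — the slot is free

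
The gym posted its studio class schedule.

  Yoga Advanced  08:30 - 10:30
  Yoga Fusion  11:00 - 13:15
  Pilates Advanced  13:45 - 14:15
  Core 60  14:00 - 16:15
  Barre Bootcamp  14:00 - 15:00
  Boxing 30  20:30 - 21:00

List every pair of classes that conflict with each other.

Sorted by start: Yoga Advanced, Yoga Fusion, Pilates Advanced, Core 60, Barre Bootcamp, Boxing 30.
Yoga Fusion starts after Yoga Advanced ends — done with Yoga Advanced.
Pilates Advanced starts after Yoga Fusion ends — done with Yoga Fusion.
Core 60 starts before Pilates Advanced ends → Pilates Advanced and Core 60 overlap.
Barre Bootcamp starts before Pilates Advanced ends → Pilates Advanced and Barre Bootcamp overlap.
Boxing 30 starts after Pilates Advanced ends.
Barre Bootcamp starts before Core 60 ends → Core 60 and Barre Bootcamp overlap.
Boxing 30 starts after Core 60 ends.
Boxing 30 starts after Barre Bootcamp ends.

Barre Bootcamp & Core 60, Barre Bootcamp & Pilates Advanced, Core 60 & Pilates Advanced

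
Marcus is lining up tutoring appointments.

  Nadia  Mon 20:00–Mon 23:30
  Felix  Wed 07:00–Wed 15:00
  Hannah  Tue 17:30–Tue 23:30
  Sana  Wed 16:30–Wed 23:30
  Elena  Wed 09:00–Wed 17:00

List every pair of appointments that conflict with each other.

Sorted by start: Nadia, Hannah, Felix, Elena, Sana.
Hannah starts after Nadia ends, so nothing later overlaps Nadia either.
Felix starts after Hannah ends, so nothing later overlaps Hannah either.
Elena starts before Felix ends → Felix and Elena overlap.
Sana starts after Felix ends.
Sana starts before Elena ends → Elena and Sana overlap.

Elena & Felix, Elena & Sana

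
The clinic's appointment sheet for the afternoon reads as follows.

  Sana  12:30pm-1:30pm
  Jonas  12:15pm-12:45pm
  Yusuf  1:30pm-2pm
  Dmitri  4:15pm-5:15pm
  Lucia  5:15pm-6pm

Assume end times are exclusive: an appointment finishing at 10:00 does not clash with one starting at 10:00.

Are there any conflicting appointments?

Sorted by start: Jonas, Sana, Yusuf, Dmitri, Lucia.
Sana starts before Jonas ends → Jonas and Sana overlap.
That's a conflict, so the schedule is not conflict-free.

Yes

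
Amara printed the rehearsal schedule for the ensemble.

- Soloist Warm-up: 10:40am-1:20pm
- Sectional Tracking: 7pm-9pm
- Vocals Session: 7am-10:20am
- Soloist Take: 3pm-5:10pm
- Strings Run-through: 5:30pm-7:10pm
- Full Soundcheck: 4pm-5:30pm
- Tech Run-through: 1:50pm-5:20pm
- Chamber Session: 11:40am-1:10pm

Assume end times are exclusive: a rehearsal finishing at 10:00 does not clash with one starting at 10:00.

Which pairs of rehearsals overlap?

Chamber Session & Soloist Warm-up, Full Soundcheck & Soloist Take, Full Soundcheck & Tech Run-through, Sectional Tracking & Strings Run-through, Soloist Take & Tech Run-through

Check each pair: they overlap iff neither finishes before the other starts.
Sorted by start: Vocals Session, Soloist Warm-up, Chamber Session, Tech Run-through, Soloist Take, Full Soundcheck, Strings Run-through, Sectional Tracking.
Soloist Warm-up starts after Vocals Session ends; Vocals Session is clear from here.
Chamber Session starts before Soloist Warm-up ends → Soloist Warm-up and Chamber Session overlap.
Tech Run-through starts after Soloist Warm-up ends; Soloist Warm-up is clear from here.
Tech Run-through starts after Chamber Session ends; Chamber Session is clear from here.
Soloist Take starts before Tech Run-through ends → Tech Run-through and Soloist Take overlap.
Full Soundcheck starts before Tech Run-through ends → Tech Run-through and Full Soundcheck overlap.
Strings Run-through starts after Tech Run-through ends; Tech Run-through is clear from here.
Full Soundcheck starts before Soloist Take ends → Soloist Take and Full Soundcheck overlap.
Strings Run-through starts after Soloist Take ends; Soloist Take is clear from here.
Strings Run-through starts exactly when Full Soundcheck ends (back-to-back, no overlap); Full Soundcheck is clear from here.
Sectional Tracking starts before Strings Run-through ends → Strings Run-through and Sectional Tracking overlap.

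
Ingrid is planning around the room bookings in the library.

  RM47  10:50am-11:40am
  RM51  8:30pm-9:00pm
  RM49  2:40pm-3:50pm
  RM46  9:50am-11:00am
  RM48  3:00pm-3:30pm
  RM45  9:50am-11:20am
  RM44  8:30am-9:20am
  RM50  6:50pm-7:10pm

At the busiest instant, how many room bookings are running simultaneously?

3

Walk through starts and ends in time order (an end at T is processed before a start at T):
8:30am start RM44 → 1
9:20am end RM44 → 0
9:50am start RM45 → 1
9:50am start RM46 → 2
10:50am start RM47 → 3
11:00am end RM46 → 2
11:20am end RM45 → 1
11:40am end RM47 → 0
2:40pm start RM49 → 1
3:00pm start RM48 → 2
3:30pm end RM48 → 1
3:50pm end RM49 → 0
6:50pm start RM50 → 1
7:10pm end RM50 → 0
8:30pm start RM51 → 1
9:00pm end RM51 → 0
Peak is 3, at 10:50am (RM45, RM46, RM47).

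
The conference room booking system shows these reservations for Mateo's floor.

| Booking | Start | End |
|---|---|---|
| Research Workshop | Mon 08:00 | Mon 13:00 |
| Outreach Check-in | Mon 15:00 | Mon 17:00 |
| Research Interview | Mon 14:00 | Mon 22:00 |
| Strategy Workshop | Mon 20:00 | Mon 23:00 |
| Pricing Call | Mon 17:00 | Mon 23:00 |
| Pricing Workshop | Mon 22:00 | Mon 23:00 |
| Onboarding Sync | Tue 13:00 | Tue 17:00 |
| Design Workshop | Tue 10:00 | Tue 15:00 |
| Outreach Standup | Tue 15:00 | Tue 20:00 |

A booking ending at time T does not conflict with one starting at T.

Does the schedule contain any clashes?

Two intervals overlap when each starts before the other ends.
Sorted by start: Research Workshop, Research Interview, Outreach Check-in, Pricing Call, Strategy Workshop, Pricing Workshop, Design Workshop, Onboarding Sync, Outreach Standup.
Research Interview starts after Research Workshop ends; Research Workshop is clear from here.
Outreach Check-in starts before Research Interview ends → Research Interview and Outreach Check-in overlap.
That's a conflict, so the schedule is not conflict-free.

Yes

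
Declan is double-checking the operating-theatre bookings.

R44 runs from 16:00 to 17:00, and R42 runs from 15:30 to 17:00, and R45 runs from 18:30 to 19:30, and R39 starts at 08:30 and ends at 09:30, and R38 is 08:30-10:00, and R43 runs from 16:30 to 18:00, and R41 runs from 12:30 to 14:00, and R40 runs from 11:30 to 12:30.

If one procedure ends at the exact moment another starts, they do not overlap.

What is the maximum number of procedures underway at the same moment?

Walk through starts and ends in time order (an end at T is processed before a start at T):
08:30 start R38 → 1
08:30 start R39 → 2
09:30 end R39 → 1
10:00 end R38 → 0
11:30 start R40 → 1
12:30 end R40 → 0
12:30 start R41 → 1
14:00 end R41 → 0
15:30 start R42 → 1
16:00 start R44 → 2
16:30 start R43 → 3
17:00 end R42 → 2
17:00 end R44 → 1
18:00 end R43 → 0
18:30 start R45 → 1
19:30 end R45 → 0
Peak is 3, at 16:30 (R42, R43, R44).

3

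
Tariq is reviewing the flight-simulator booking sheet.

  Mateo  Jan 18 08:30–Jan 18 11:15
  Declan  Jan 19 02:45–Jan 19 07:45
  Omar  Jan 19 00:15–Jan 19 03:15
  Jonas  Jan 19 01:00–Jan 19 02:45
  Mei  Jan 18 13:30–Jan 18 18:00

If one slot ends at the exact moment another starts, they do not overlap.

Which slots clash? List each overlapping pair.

Declan & Omar, Jonas & Omar

Two intervals overlap when each starts before the other ends.
Sorted by start: Mateo, Mei, Omar, Jonas, Declan.
Mei starts after Mateo ends; Mateo is clear from here.
Omar starts after Mei ends; Mei is clear from here.
Jonas starts before Omar ends → Omar and Jonas overlap.
Declan starts before Omar ends → Omar and Declan overlap.
Declan starts exactly when Jonas ends (back-to-back, no overlap).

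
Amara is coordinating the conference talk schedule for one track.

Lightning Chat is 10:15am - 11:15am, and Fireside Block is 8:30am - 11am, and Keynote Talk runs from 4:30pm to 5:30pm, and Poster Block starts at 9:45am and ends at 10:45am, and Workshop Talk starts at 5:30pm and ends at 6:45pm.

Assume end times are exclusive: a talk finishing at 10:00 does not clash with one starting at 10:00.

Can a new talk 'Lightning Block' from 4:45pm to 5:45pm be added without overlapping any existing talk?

Fireside Block: ends 11am at or before Lightning Block starts 4:45pm → clear.
Poster Block: ends 10:45am at or before Lightning Block starts 4:45pm → clear.
Lightning Chat: ends 11:15am at or before Lightning Block starts 4:45pm → clear.
Keynote Talk: starts 4:30pm before Lightning Block ends 5:45pm, and ends 5:30pm after Lightning Block starts 4:45pm → overlap.
Workshop Talk: starts 5:30pm before Lightning Block ends 5:45pm, and ends 6:45pm after Lightning Block starts 4:45pm → overlap.
Lightning Block overlaps Keynote Talk, Workshop Talk.

No — it overlaps Keynote Talk, Workshop Talk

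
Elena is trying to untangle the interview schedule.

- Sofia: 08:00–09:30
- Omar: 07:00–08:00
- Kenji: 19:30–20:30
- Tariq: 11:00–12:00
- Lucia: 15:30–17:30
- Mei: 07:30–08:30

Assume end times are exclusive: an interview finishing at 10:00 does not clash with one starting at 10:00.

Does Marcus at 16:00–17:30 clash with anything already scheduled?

Omar: ends 08:00 at or before Marcus starts 16:00 → clear.
Mei: ends 08:30 at or before Marcus starts 16:00 → clear.
Sofia: ends 09:30 at or before Marcus starts 16:00 → clear.
Tariq: ends 12:00 at or before Marcus starts 16:00 → clear.
Lucia: starts 15:30 before Marcus ends 17:30, and ends 17:30 after Marcus starts 16:00 → overlap.
Kenji: starts 19:30 at or after Marcus ends 17:30 → clear.
Marcus overlaps Lucia.

Yes — it overlaps Lucia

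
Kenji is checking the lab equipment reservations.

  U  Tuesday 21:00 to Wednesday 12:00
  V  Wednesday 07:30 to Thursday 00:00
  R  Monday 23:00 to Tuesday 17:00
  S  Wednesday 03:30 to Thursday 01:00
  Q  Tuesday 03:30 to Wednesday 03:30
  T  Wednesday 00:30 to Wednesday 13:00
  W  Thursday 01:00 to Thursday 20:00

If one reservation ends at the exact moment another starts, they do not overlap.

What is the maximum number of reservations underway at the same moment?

Sweep the timeline, counting +1 at each start and −1 at each end (ends before starts at a tie):
Monday 23:00 start R → 1
Tuesday 03:30 start Q → 2
Tuesday 17:00 end R → 1
Tuesday 21:00 start U → 2
Wednesday 00:30 start T → 3
Wednesday 03:30 end Q → 2
Wednesday 03:30 start S → 3
Wednesday 07:30 start V → 4
Wednesday 12:00 end U → 3
Wednesday 13:00 end T → 2
Thursday 00:00 end V → 1
Thursday 01:00 end S → 0
Thursday 01:00 start W → 1
Thursday 20:00 end W → 0
Peak is 4, at Wednesday 07:30 (S, T, U, V).

4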